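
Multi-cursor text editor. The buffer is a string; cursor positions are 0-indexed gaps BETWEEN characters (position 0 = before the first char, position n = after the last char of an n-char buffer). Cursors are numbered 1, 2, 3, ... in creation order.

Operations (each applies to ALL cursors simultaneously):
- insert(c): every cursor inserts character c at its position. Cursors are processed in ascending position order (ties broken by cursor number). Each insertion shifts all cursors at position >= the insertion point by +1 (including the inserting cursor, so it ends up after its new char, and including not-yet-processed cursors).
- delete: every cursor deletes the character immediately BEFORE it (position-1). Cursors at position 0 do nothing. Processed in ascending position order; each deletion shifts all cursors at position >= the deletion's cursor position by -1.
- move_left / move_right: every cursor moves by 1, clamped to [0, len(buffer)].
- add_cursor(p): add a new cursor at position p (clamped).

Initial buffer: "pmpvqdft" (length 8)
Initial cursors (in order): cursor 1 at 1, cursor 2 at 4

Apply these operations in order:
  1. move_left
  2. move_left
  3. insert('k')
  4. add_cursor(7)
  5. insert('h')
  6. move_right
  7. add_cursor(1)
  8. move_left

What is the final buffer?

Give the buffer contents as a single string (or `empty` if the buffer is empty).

After op 1 (move_left): buffer="pmpvqdft" (len 8), cursors c1@0 c2@3, authorship ........
After op 2 (move_left): buffer="pmpvqdft" (len 8), cursors c1@0 c2@2, authorship ........
After op 3 (insert('k')): buffer="kpmkpvqdft" (len 10), cursors c1@1 c2@4, authorship 1..2......
After op 4 (add_cursor(7)): buffer="kpmkpvqdft" (len 10), cursors c1@1 c2@4 c3@7, authorship 1..2......
After op 5 (insert('h')): buffer="khpmkhpvqhdft" (len 13), cursors c1@2 c2@6 c3@10, authorship 11..22...3...
After op 6 (move_right): buffer="khpmkhpvqhdft" (len 13), cursors c1@3 c2@7 c3@11, authorship 11..22...3...
After op 7 (add_cursor(1)): buffer="khpmkhpvqhdft" (len 13), cursors c4@1 c1@3 c2@7 c3@11, authorship 11..22...3...
After op 8 (move_left): buffer="khpmkhpvqhdft" (len 13), cursors c4@0 c1@2 c2@6 c3@10, authorship 11..22...3...

Answer: khpmkhpvqhdft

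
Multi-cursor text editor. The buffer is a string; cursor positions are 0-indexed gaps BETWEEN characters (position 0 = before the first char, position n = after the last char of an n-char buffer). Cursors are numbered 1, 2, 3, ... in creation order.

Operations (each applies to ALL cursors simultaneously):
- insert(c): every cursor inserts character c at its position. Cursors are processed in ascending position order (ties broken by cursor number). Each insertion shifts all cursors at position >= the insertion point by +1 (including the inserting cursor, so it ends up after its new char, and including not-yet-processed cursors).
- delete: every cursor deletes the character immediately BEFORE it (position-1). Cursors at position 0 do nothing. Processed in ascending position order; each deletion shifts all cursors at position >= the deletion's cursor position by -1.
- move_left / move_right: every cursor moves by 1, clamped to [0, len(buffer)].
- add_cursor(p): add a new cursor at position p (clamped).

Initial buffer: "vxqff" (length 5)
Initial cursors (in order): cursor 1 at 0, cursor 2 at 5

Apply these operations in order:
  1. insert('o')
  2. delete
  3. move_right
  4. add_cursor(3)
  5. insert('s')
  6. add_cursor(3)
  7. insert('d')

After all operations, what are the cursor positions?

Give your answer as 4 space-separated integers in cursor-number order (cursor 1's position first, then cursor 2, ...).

Answer: 3 12 8 5

Derivation:
After op 1 (insert('o')): buffer="ovxqffo" (len 7), cursors c1@1 c2@7, authorship 1.....2
After op 2 (delete): buffer="vxqff" (len 5), cursors c1@0 c2@5, authorship .....
After op 3 (move_right): buffer="vxqff" (len 5), cursors c1@1 c2@5, authorship .....
After op 4 (add_cursor(3)): buffer="vxqff" (len 5), cursors c1@1 c3@3 c2@5, authorship .....
After op 5 (insert('s')): buffer="vsxqsffs" (len 8), cursors c1@2 c3@5 c2@8, authorship .1..3..2
After op 6 (add_cursor(3)): buffer="vsxqsffs" (len 8), cursors c1@2 c4@3 c3@5 c2@8, authorship .1..3..2
After op 7 (insert('d')): buffer="vsdxdqsdffsd" (len 12), cursors c1@3 c4@5 c3@8 c2@12, authorship .11.4.33..22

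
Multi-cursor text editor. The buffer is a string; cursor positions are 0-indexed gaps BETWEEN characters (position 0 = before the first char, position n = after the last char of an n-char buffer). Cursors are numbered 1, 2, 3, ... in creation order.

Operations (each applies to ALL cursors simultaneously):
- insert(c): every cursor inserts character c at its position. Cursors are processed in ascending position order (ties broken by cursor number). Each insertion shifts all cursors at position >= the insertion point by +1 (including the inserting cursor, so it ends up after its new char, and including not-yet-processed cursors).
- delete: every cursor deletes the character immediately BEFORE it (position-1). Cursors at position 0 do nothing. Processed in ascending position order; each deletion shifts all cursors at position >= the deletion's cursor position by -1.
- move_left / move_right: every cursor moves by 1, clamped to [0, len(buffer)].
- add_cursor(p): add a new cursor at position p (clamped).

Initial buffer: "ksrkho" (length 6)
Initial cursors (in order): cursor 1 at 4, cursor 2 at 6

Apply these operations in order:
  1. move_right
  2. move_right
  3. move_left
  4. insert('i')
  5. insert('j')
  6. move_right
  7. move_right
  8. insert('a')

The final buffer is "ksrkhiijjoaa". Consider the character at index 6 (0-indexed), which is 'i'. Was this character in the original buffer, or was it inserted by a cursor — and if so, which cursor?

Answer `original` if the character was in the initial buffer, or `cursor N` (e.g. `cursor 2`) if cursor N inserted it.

After op 1 (move_right): buffer="ksrkho" (len 6), cursors c1@5 c2@6, authorship ......
After op 2 (move_right): buffer="ksrkho" (len 6), cursors c1@6 c2@6, authorship ......
After op 3 (move_left): buffer="ksrkho" (len 6), cursors c1@5 c2@5, authorship ......
After op 4 (insert('i')): buffer="ksrkhiio" (len 8), cursors c1@7 c2@7, authorship .....12.
After op 5 (insert('j')): buffer="ksrkhiijjo" (len 10), cursors c1@9 c2@9, authorship .....1212.
After op 6 (move_right): buffer="ksrkhiijjo" (len 10), cursors c1@10 c2@10, authorship .....1212.
After op 7 (move_right): buffer="ksrkhiijjo" (len 10), cursors c1@10 c2@10, authorship .....1212.
After op 8 (insert('a')): buffer="ksrkhiijjoaa" (len 12), cursors c1@12 c2@12, authorship .....1212.12
Authorship (.=original, N=cursor N): . . . . . 1 2 1 2 . 1 2
Index 6: author = 2

Answer: cursor 2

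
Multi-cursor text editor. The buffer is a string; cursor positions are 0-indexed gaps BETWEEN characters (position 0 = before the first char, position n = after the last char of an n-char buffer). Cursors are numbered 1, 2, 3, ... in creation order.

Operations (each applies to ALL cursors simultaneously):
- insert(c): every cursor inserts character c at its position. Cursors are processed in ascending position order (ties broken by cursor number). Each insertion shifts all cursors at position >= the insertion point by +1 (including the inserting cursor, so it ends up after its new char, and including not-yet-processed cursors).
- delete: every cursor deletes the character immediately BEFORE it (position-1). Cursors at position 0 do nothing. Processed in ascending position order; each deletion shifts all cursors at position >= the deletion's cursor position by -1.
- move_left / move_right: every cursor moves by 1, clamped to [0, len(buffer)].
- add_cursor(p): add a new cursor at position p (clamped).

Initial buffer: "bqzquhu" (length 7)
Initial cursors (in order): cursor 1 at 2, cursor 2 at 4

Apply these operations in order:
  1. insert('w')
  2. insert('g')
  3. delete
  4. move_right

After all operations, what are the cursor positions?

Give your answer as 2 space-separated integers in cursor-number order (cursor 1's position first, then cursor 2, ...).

Answer: 4 7

Derivation:
After op 1 (insert('w')): buffer="bqwzqwuhu" (len 9), cursors c1@3 c2@6, authorship ..1..2...
After op 2 (insert('g')): buffer="bqwgzqwguhu" (len 11), cursors c1@4 c2@8, authorship ..11..22...
After op 3 (delete): buffer="bqwzqwuhu" (len 9), cursors c1@3 c2@6, authorship ..1..2...
After op 4 (move_right): buffer="bqwzqwuhu" (len 9), cursors c1@4 c2@7, authorship ..1..2...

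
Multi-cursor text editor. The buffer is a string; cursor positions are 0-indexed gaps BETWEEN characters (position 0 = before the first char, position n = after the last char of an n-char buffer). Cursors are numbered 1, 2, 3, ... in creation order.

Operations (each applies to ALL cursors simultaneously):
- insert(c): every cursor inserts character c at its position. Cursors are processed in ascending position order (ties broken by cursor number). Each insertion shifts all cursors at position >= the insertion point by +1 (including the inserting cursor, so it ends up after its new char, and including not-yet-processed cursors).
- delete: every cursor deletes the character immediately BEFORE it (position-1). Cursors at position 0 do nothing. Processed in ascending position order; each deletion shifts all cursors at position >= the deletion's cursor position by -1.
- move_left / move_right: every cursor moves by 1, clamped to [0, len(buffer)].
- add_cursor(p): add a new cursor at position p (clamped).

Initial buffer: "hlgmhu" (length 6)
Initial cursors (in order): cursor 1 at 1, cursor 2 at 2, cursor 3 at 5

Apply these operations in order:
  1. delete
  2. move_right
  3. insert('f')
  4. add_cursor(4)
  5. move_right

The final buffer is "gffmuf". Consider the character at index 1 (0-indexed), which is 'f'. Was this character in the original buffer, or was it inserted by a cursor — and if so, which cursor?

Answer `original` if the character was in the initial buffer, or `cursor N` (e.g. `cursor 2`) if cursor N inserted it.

Answer: cursor 1

Derivation:
After op 1 (delete): buffer="gmu" (len 3), cursors c1@0 c2@0 c3@2, authorship ...
After op 2 (move_right): buffer="gmu" (len 3), cursors c1@1 c2@1 c3@3, authorship ...
After op 3 (insert('f')): buffer="gffmuf" (len 6), cursors c1@3 c2@3 c3@6, authorship .12..3
After op 4 (add_cursor(4)): buffer="gffmuf" (len 6), cursors c1@3 c2@3 c4@4 c3@6, authorship .12..3
After op 5 (move_right): buffer="gffmuf" (len 6), cursors c1@4 c2@4 c4@5 c3@6, authorship .12..3
Authorship (.=original, N=cursor N): . 1 2 . . 3
Index 1: author = 1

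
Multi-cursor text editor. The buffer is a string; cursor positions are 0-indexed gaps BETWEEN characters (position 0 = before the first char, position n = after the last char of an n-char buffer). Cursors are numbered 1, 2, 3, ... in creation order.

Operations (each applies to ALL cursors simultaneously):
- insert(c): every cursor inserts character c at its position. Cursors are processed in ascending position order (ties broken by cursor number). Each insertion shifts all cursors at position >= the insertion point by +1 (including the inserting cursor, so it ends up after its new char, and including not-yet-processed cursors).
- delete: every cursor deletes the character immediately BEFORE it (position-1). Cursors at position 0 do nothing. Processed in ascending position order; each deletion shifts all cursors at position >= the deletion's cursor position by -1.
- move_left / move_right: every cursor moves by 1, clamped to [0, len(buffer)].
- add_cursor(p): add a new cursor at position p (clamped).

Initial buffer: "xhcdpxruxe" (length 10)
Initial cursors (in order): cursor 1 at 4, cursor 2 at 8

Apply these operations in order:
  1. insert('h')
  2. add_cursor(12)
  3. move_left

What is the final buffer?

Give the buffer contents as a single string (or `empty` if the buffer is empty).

Answer: xhcdhpxruhxe

Derivation:
After op 1 (insert('h')): buffer="xhcdhpxruhxe" (len 12), cursors c1@5 c2@10, authorship ....1....2..
After op 2 (add_cursor(12)): buffer="xhcdhpxruhxe" (len 12), cursors c1@5 c2@10 c3@12, authorship ....1....2..
After op 3 (move_left): buffer="xhcdhpxruhxe" (len 12), cursors c1@4 c2@9 c3@11, authorship ....1....2..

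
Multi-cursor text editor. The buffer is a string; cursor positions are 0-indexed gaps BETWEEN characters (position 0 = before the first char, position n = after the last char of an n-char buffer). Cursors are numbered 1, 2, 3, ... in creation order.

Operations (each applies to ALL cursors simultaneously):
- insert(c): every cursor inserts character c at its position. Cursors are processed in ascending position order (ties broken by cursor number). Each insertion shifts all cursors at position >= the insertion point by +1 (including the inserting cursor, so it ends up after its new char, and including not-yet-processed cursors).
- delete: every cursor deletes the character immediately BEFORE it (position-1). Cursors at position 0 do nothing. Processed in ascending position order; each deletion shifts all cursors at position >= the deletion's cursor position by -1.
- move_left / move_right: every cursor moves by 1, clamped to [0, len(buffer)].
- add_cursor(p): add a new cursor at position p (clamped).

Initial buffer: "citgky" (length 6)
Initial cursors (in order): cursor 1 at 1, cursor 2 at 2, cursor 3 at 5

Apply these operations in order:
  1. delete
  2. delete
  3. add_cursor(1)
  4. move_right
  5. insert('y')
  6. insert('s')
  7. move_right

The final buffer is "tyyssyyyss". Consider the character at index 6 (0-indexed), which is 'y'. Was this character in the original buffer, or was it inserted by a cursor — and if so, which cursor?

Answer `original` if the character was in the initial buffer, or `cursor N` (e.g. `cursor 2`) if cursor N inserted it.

After op 1 (delete): buffer="tgy" (len 3), cursors c1@0 c2@0 c3@2, authorship ...
After op 2 (delete): buffer="ty" (len 2), cursors c1@0 c2@0 c3@1, authorship ..
After op 3 (add_cursor(1)): buffer="ty" (len 2), cursors c1@0 c2@0 c3@1 c4@1, authorship ..
After op 4 (move_right): buffer="ty" (len 2), cursors c1@1 c2@1 c3@2 c4@2, authorship ..
After op 5 (insert('y')): buffer="tyyyyy" (len 6), cursors c1@3 c2@3 c3@6 c4@6, authorship .12.34
After op 6 (insert('s')): buffer="tyyssyyyss" (len 10), cursors c1@5 c2@5 c3@10 c4@10, authorship .1212.3434
After op 7 (move_right): buffer="tyyssyyyss" (len 10), cursors c1@6 c2@6 c3@10 c4@10, authorship .1212.3434
Authorship (.=original, N=cursor N): . 1 2 1 2 . 3 4 3 4
Index 6: author = 3

Answer: cursor 3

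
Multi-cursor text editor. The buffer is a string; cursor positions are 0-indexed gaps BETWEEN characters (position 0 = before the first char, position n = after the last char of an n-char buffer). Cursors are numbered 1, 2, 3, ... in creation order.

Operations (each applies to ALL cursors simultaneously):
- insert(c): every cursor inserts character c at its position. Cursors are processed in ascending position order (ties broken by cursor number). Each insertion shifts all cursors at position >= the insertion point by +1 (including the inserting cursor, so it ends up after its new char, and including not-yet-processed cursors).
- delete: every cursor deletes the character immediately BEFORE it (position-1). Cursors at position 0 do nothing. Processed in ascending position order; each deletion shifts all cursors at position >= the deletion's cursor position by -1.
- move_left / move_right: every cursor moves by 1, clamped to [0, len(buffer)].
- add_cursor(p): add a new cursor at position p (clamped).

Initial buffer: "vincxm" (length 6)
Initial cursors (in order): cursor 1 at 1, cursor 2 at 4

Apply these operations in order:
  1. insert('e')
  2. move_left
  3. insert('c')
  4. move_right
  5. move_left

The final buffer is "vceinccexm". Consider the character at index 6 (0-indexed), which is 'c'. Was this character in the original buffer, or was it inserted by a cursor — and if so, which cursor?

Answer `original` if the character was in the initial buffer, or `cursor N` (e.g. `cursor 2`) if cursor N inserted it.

After op 1 (insert('e')): buffer="veincexm" (len 8), cursors c1@2 c2@6, authorship .1...2..
After op 2 (move_left): buffer="veincexm" (len 8), cursors c1@1 c2@5, authorship .1...2..
After op 3 (insert('c')): buffer="vceinccexm" (len 10), cursors c1@2 c2@7, authorship .11...22..
After op 4 (move_right): buffer="vceinccexm" (len 10), cursors c1@3 c2@8, authorship .11...22..
After op 5 (move_left): buffer="vceinccexm" (len 10), cursors c1@2 c2@7, authorship .11...22..
Authorship (.=original, N=cursor N): . 1 1 . . . 2 2 . .
Index 6: author = 2

Answer: cursor 2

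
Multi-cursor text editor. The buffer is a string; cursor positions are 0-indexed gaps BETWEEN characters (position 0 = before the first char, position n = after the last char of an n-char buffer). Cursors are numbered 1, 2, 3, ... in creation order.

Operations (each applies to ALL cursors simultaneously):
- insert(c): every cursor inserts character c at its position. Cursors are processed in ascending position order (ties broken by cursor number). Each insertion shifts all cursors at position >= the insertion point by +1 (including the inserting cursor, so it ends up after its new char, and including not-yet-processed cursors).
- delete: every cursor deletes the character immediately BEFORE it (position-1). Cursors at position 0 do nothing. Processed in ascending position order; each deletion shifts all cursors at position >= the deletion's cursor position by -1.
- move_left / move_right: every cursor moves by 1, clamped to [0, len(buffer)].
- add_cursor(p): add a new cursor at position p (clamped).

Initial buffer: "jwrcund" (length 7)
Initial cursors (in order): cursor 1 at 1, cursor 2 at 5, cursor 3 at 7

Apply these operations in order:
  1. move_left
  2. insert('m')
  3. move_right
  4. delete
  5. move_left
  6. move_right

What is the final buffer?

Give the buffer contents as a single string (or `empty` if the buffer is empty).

Answer: mwrcmnm

Derivation:
After op 1 (move_left): buffer="jwrcund" (len 7), cursors c1@0 c2@4 c3@6, authorship .......
After op 2 (insert('m')): buffer="mjwrcmunmd" (len 10), cursors c1@1 c2@6 c3@9, authorship 1....2..3.
After op 3 (move_right): buffer="mjwrcmunmd" (len 10), cursors c1@2 c2@7 c3@10, authorship 1....2..3.
After op 4 (delete): buffer="mwrcmnm" (len 7), cursors c1@1 c2@5 c3@7, authorship 1...2.3
After op 5 (move_left): buffer="mwrcmnm" (len 7), cursors c1@0 c2@4 c3@6, authorship 1...2.3
After op 6 (move_right): buffer="mwrcmnm" (len 7), cursors c1@1 c2@5 c3@7, authorship 1...2.3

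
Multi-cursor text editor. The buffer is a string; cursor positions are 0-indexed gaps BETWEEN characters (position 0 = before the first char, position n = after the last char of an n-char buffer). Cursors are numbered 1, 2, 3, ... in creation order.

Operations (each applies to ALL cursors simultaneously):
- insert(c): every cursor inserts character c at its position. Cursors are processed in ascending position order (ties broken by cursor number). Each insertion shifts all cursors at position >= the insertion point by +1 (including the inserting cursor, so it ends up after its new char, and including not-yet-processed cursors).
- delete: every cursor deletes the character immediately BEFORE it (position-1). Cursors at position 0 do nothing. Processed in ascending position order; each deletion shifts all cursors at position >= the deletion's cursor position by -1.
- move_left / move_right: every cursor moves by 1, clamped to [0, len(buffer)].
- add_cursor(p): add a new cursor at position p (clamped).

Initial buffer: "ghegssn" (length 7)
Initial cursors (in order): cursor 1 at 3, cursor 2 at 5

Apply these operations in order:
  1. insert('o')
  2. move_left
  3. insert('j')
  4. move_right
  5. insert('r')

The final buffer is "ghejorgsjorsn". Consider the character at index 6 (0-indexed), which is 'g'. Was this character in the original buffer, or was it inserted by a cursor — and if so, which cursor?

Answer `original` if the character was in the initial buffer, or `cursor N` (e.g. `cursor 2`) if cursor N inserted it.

Answer: original

Derivation:
After op 1 (insert('o')): buffer="gheogsosn" (len 9), cursors c1@4 c2@7, authorship ...1..2..
After op 2 (move_left): buffer="gheogsosn" (len 9), cursors c1@3 c2@6, authorship ...1..2..
After op 3 (insert('j')): buffer="ghejogsjosn" (len 11), cursors c1@4 c2@8, authorship ...11..22..
After op 4 (move_right): buffer="ghejogsjosn" (len 11), cursors c1@5 c2@9, authorship ...11..22..
After op 5 (insert('r')): buffer="ghejorgsjorsn" (len 13), cursors c1@6 c2@11, authorship ...111..222..
Authorship (.=original, N=cursor N): . . . 1 1 1 . . 2 2 2 . .
Index 6: author = original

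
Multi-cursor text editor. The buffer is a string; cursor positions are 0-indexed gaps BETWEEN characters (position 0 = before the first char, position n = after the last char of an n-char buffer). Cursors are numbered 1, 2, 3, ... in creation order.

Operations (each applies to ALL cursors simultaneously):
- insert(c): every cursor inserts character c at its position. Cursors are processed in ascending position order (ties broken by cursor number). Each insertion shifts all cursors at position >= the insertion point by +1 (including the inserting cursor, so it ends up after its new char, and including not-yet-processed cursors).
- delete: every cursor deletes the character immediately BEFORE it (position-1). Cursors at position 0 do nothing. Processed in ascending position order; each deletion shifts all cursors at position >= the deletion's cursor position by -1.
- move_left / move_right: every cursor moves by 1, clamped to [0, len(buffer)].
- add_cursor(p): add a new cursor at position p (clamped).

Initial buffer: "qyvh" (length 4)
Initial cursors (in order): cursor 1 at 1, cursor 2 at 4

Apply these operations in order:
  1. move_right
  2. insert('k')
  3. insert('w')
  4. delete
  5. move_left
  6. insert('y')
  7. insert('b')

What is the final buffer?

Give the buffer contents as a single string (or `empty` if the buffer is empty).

Answer: qyybkvhybk

Derivation:
After op 1 (move_right): buffer="qyvh" (len 4), cursors c1@2 c2@4, authorship ....
After op 2 (insert('k')): buffer="qykvhk" (len 6), cursors c1@3 c2@6, authorship ..1..2
After op 3 (insert('w')): buffer="qykwvhkw" (len 8), cursors c1@4 c2@8, authorship ..11..22
After op 4 (delete): buffer="qykvhk" (len 6), cursors c1@3 c2@6, authorship ..1..2
After op 5 (move_left): buffer="qykvhk" (len 6), cursors c1@2 c2@5, authorship ..1..2
After op 6 (insert('y')): buffer="qyykvhyk" (len 8), cursors c1@3 c2@7, authorship ..11..22
After op 7 (insert('b')): buffer="qyybkvhybk" (len 10), cursors c1@4 c2@9, authorship ..111..222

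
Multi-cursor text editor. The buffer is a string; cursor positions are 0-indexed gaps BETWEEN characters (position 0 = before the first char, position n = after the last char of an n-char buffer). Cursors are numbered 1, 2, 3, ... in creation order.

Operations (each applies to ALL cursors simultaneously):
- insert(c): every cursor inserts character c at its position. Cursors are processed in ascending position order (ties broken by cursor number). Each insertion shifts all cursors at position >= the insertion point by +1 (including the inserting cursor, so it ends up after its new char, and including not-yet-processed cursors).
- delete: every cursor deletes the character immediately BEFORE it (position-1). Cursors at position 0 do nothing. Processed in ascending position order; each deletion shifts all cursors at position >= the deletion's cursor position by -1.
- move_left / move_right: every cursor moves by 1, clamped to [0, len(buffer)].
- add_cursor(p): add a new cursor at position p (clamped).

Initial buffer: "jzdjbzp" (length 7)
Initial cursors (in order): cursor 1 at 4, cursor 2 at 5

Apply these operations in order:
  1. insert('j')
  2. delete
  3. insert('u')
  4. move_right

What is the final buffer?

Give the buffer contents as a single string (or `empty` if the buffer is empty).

Answer: jzdjubuzp

Derivation:
After op 1 (insert('j')): buffer="jzdjjbjzp" (len 9), cursors c1@5 c2@7, authorship ....1.2..
After op 2 (delete): buffer="jzdjbzp" (len 7), cursors c1@4 c2@5, authorship .......
After op 3 (insert('u')): buffer="jzdjubuzp" (len 9), cursors c1@5 c2@7, authorship ....1.2..
After op 4 (move_right): buffer="jzdjubuzp" (len 9), cursors c1@6 c2@8, authorship ....1.2..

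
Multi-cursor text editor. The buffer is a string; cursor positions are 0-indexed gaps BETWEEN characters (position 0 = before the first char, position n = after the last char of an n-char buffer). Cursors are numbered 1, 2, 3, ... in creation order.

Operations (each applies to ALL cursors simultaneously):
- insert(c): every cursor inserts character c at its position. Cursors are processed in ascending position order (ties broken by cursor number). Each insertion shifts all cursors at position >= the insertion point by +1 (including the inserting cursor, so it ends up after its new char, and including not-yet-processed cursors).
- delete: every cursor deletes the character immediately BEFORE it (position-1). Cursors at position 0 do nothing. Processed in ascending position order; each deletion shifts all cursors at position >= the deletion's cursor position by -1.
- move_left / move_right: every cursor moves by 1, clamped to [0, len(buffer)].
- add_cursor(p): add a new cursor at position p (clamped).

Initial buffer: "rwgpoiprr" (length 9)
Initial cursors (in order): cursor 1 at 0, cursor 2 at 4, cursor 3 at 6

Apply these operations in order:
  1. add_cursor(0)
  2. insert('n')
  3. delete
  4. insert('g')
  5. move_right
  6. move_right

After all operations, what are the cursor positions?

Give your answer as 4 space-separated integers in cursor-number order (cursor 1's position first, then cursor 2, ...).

After op 1 (add_cursor(0)): buffer="rwgpoiprr" (len 9), cursors c1@0 c4@0 c2@4 c3@6, authorship .........
After op 2 (insert('n')): buffer="nnrwgpnoinprr" (len 13), cursors c1@2 c4@2 c2@7 c3@10, authorship 14....2..3...
After op 3 (delete): buffer="rwgpoiprr" (len 9), cursors c1@0 c4@0 c2@4 c3@6, authorship .........
After op 4 (insert('g')): buffer="ggrwgpgoigprr" (len 13), cursors c1@2 c4@2 c2@7 c3@10, authorship 14....2..3...
After op 5 (move_right): buffer="ggrwgpgoigprr" (len 13), cursors c1@3 c4@3 c2@8 c3@11, authorship 14....2..3...
After op 6 (move_right): buffer="ggrwgpgoigprr" (len 13), cursors c1@4 c4@4 c2@9 c3@12, authorship 14....2..3...

Answer: 4 9 12 4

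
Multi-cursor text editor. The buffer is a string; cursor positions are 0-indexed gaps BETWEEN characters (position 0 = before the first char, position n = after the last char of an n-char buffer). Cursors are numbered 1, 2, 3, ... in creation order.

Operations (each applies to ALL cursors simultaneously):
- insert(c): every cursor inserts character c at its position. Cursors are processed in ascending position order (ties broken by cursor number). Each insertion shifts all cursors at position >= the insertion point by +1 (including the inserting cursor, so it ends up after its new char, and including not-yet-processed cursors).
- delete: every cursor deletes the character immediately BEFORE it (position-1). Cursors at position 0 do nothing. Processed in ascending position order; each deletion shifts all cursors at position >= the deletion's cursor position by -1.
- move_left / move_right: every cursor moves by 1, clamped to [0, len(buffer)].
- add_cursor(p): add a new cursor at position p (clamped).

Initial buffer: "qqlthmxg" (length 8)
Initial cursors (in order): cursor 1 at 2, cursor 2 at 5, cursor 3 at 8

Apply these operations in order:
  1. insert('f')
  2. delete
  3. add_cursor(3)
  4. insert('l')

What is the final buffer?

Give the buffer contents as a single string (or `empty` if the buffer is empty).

Answer: qqlllthlmxgl

Derivation:
After op 1 (insert('f')): buffer="qqflthfmxgf" (len 11), cursors c1@3 c2@7 c3@11, authorship ..1...2...3
After op 2 (delete): buffer="qqlthmxg" (len 8), cursors c1@2 c2@5 c3@8, authorship ........
After op 3 (add_cursor(3)): buffer="qqlthmxg" (len 8), cursors c1@2 c4@3 c2@5 c3@8, authorship ........
After op 4 (insert('l')): buffer="qqlllthlmxgl" (len 12), cursors c1@3 c4@5 c2@8 c3@12, authorship ..1.4..2...3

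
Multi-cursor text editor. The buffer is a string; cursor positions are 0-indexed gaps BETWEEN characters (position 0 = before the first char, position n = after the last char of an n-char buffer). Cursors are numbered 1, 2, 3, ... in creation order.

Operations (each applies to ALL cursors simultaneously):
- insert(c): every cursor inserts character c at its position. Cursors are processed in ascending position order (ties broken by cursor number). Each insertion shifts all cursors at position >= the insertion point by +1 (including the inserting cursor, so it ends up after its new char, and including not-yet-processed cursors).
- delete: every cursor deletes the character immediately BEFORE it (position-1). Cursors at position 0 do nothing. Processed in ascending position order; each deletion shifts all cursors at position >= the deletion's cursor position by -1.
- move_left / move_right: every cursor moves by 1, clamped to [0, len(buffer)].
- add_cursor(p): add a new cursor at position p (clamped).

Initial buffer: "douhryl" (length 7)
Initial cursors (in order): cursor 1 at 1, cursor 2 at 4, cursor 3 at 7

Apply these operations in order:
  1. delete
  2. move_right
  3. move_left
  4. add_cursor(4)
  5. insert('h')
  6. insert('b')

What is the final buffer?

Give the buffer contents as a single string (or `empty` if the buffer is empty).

Answer: hbouhbrhbyhb

Derivation:
After op 1 (delete): buffer="oury" (len 4), cursors c1@0 c2@2 c3@4, authorship ....
After op 2 (move_right): buffer="oury" (len 4), cursors c1@1 c2@3 c3@4, authorship ....
After op 3 (move_left): buffer="oury" (len 4), cursors c1@0 c2@2 c3@3, authorship ....
After op 4 (add_cursor(4)): buffer="oury" (len 4), cursors c1@0 c2@2 c3@3 c4@4, authorship ....
After op 5 (insert('h')): buffer="houhrhyh" (len 8), cursors c1@1 c2@4 c3@6 c4@8, authorship 1..2.3.4
After op 6 (insert('b')): buffer="hbouhbrhbyhb" (len 12), cursors c1@2 c2@6 c3@9 c4@12, authorship 11..22.33.44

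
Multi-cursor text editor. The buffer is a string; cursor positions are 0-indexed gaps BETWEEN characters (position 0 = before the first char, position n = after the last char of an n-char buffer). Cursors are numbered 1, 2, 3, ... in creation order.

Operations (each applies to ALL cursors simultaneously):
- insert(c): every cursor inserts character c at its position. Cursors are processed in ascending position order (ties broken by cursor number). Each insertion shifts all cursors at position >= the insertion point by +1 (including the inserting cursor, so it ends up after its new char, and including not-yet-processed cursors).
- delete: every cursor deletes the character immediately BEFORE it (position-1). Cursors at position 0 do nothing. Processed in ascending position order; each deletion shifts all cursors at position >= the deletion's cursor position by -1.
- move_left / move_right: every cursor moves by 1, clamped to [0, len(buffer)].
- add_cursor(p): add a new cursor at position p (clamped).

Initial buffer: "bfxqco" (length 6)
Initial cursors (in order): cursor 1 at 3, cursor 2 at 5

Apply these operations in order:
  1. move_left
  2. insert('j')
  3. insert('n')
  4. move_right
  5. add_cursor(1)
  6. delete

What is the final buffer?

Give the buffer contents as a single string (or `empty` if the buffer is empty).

Answer: fjnqjno

Derivation:
After op 1 (move_left): buffer="bfxqco" (len 6), cursors c1@2 c2@4, authorship ......
After op 2 (insert('j')): buffer="bfjxqjco" (len 8), cursors c1@3 c2@6, authorship ..1..2..
After op 3 (insert('n')): buffer="bfjnxqjnco" (len 10), cursors c1@4 c2@8, authorship ..11..22..
After op 4 (move_right): buffer="bfjnxqjnco" (len 10), cursors c1@5 c2@9, authorship ..11..22..
After op 5 (add_cursor(1)): buffer="bfjnxqjnco" (len 10), cursors c3@1 c1@5 c2@9, authorship ..11..22..
After op 6 (delete): buffer="fjnqjno" (len 7), cursors c3@0 c1@3 c2@6, authorship .11.22.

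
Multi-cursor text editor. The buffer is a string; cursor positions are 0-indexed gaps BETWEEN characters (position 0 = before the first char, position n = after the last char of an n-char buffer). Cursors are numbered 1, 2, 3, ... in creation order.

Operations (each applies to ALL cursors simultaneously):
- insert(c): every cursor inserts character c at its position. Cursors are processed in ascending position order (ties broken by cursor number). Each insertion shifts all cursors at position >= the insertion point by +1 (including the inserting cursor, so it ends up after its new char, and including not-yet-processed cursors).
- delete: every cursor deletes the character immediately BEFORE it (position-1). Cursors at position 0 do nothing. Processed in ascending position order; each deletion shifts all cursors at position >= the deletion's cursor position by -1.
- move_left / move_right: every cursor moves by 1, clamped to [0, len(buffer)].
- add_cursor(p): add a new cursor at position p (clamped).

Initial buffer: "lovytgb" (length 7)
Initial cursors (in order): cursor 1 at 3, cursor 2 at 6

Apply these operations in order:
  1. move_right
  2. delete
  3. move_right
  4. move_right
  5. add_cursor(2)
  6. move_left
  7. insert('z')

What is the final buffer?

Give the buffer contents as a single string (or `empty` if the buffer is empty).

After op 1 (move_right): buffer="lovytgb" (len 7), cursors c1@4 c2@7, authorship .......
After op 2 (delete): buffer="lovtg" (len 5), cursors c1@3 c2@5, authorship .....
After op 3 (move_right): buffer="lovtg" (len 5), cursors c1@4 c2@5, authorship .....
After op 4 (move_right): buffer="lovtg" (len 5), cursors c1@5 c2@5, authorship .....
After op 5 (add_cursor(2)): buffer="lovtg" (len 5), cursors c3@2 c1@5 c2@5, authorship .....
After op 6 (move_left): buffer="lovtg" (len 5), cursors c3@1 c1@4 c2@4, authorship .....
After op 7 (insert('z')): buffer="lzovtzzg" (len 8), cursors c3@2 c1@7 c2@7, authorship .3...12.

Answer: lzovtzzg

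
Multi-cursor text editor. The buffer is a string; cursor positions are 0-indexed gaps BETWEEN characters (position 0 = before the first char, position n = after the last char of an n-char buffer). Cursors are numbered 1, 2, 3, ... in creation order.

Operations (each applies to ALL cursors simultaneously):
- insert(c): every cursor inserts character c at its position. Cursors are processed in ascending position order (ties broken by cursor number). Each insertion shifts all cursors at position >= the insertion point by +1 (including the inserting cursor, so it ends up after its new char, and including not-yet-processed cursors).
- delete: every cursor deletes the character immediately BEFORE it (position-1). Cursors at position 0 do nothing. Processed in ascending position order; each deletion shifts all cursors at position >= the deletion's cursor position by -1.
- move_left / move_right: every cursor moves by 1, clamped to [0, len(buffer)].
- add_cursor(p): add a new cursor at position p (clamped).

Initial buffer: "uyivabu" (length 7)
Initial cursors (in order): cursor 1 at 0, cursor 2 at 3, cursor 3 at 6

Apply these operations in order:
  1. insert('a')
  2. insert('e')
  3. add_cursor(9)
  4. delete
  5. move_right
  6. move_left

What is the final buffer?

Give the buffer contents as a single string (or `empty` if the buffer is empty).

Answer: auyiavbau

Derivation:
After op 1 (insert('a')): buffer="auyiavabau" (len 10), cursors c1@1 c2@5 c3@9, authorship 1...2...3.
After op 2 (insert('e')): buffer="aeuyiaevabaeu" (len 13), cursors c1@2 c2@7 c3@12, authorship 11...22...33.
After op 3 (add_cursor(9)): buffer="aeuyiaevabaeu" (len 13), cursors c1@2 c2@7 c4@9 c3@12, authorship 11...22...33.
After op 4 (delete): buffer="auyiavbau" (len 9), cursors c1@1 c2@5 c4@6 c3@8, authorship 1...2..3.
After op 5 (move_right): buffer="auyiavbau" (len 9), cursors c1@2 c2@6 c4@7 c3@9, authorship 1...2..3.
After op 6 (move_left): buffer="auyiavbau" (len 9), cursors c1@1 c2@5 c4@6 c3@8, authorship 1...2..3.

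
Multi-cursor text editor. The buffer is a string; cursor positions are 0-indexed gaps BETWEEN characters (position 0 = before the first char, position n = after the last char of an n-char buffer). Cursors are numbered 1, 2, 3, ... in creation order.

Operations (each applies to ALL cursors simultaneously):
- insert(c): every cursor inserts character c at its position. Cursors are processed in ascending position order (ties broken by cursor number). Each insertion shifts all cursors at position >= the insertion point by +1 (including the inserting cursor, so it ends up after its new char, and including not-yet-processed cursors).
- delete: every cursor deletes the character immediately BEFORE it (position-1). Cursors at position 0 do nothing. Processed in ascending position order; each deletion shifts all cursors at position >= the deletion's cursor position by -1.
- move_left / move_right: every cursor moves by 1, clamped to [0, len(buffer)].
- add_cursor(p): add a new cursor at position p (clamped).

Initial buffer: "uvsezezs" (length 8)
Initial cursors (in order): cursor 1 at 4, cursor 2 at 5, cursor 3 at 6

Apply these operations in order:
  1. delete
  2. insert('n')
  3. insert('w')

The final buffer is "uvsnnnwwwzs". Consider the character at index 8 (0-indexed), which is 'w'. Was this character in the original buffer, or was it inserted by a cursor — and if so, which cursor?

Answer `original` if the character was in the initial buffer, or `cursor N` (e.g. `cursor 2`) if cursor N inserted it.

Answer: cursor 3

Derivation:
After op 1 (delete): buffer="uvszs" (len 5), cursors c1@3 c2@3 c3@3, authorship .....
After op 2 (insert('n')): buffer="uvsnnnzs" (len 8), cursors c1@6 c2@6 c3@6, authorship ...123..
After op 3 (insert('w')): buffer="uvsnnnwwwzs" (len 11), cursors c1@9 c2@9 c3@9, authorship ...123123..
Authorship (.=original, N=cursor N): . . . 1 2 3 1 2 3 . .
Index 8: author = 3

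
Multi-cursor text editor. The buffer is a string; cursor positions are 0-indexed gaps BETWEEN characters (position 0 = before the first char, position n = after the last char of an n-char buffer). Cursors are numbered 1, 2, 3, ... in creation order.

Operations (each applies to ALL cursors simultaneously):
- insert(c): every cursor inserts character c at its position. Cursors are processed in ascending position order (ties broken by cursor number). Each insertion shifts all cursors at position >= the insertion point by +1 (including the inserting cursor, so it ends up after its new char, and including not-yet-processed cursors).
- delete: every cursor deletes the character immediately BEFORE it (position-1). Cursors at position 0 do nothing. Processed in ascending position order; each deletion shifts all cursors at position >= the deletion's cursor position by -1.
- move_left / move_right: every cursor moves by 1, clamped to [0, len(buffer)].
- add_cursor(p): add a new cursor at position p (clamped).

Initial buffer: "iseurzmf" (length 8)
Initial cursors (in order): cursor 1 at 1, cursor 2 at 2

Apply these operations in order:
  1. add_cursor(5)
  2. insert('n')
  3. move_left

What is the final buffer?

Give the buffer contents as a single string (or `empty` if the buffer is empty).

After op 1 (add_cursor(5)): buffer="iseurzmf" (len 8), cursors c1@1 c2@2 c3@5, authorship ........
After op 2 (insert('n')): buffer="insneurnzmf" (len 11), cursors c1@2 c2@4 c3@8, authorship .1.2...3...
After op 3 (move_left): buffer="insneurnzmf" (len 11), cursors c1@1 c2@3 c3@7, authorship .1.2...3...

Answer: insneurnzmf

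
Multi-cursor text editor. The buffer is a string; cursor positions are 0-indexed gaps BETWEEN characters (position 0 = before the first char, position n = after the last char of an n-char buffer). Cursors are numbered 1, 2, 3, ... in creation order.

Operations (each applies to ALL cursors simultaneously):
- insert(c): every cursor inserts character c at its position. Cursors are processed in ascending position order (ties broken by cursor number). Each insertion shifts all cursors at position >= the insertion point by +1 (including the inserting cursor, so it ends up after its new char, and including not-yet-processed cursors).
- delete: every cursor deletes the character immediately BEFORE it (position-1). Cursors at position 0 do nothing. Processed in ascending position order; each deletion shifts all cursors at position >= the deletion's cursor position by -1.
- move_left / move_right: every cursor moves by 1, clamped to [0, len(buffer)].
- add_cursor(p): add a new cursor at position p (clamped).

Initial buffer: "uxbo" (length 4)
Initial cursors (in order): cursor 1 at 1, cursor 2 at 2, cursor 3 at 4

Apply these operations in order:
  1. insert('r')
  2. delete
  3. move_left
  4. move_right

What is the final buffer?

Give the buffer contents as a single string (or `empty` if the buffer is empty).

Answer: uxbo

Derivation:
After op 1 (insert('r')): buffer="urxrbor" (len 7), cursors c1@2 c2@4 c3@7, authorship .1.2..3
After op 2 (delete): buffer="uxbo" (len 4), cursors c1@1 c2@2 c3@4, authorship ....
After op 3 (move_left): buffer="uxbo" (len 4), cursors c1@0 c2@1 c3@3, authorship ....
After op 4 (move_right): buffer="uxbo" (len 4), cursors c1@1 c2@2 c3@4, authorship ....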